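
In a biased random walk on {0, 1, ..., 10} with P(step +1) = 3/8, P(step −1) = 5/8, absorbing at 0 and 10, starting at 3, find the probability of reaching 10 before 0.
P(hit 10 before 0) = (1 − (5/3)^3) / (1 − (5/3)^10) = 107163/4853288

Let u_k denote P(reach 10 before 0 | start at k). Boundary: u_0 = 0, u_10 = 1. Recurrence: u_k = 3/8·u_{k+1} + 5/8·u_{k-1} for 1 ≤ k ≤ 9. Try u_k = A + B·r^k with r = q/p = (5/8)/(3/8) = 5/3. Substitution satisfies the recurrence; boundary conditions give:
  u_k = (1 − r^k) / (1 − r^N) = (1 − (5/3)^3) / (1 − (5/3)^10) = 107163/4853288.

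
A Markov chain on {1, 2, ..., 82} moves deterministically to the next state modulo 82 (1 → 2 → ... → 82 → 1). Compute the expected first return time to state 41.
E[T_41 | X_0 = 41] = 82

The chain cycles deterministically, so starting at state 41 it returns in exactly 82 steps. Equivalently, the stationary distribution is uniform π_j = 1/82 for every state j, so by Kac's formula E[T_41] = 1/π_41 = 82.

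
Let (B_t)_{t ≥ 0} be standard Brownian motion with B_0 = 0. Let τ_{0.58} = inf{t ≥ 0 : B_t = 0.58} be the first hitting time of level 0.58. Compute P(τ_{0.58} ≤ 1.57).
P(τ_{0.58} ≤ 1.57) = 2(1 − Φ(0.58/√1.57)) = 2(1 − Φ(0.4629)) ≈ 0.6434

By the reflection principle for standard BM, P(τ_b ≤ t) = 2 · P(B_t ≥ b). Since B_t ~ N(0, t), P(B_t ≥ 0.58) = 1 − Φ(0.58/√t) = 1 − Φ(0.58/√1.57) = 1 − Φ(0.4629) ≈ 0.32172. Doubling: P(τ_{0.58} ≤ 1.57) ≈ 2 · 0.32172 = 0.64344 ≈ 0.6434.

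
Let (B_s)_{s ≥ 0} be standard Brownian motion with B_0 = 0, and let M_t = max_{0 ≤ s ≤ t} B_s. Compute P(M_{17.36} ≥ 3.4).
P(M_{17.36} ≥ 3.4) = 2·P(B_{17.36} ≥ 3.4) = 2(1 − Φ(3.4/√17.36)) ≈ 0.4145

By the reflection principle for Brownian motion, P(M_t ≥ a) = 2 · P(B_t ≥ a) for a ≥ 0. Since B_t ~ N(0, t), P(B_t ≥ 3.4) = 1 − Φ(3.4/√t) = 1 − Φ(3.4/√17.36) = 1 − Φ(0.8160). So
  P(M_{17.36} ≥ 3.4) = 2(1 − Φ(0.8160)) ≈ 0.4145.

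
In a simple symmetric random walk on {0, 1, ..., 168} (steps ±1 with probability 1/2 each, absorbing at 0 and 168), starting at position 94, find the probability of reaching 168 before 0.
P(hit 168 before 0) = 94/168 = 47/84

Let u_k = P(hit 168 before 0 | start at k). Then u_0 = 0, u_168 = 1, and u_k = u_{k-1}/2 + u_{k+1}/2 for 1 ≤ k ≤ 167. This harmonic recurrence is solved by u_k = k/168, giving u_94 = 94/168 = 47/84.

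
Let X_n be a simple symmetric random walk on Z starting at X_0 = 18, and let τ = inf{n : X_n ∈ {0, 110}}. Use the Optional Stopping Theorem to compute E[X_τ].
E[X_τ] = 18

X_n is a martingale and τ is a bounded-mean stopping time (indeed τ is finite a.s. with bounded expectation since the walk is in a bounded region). By the OST, E[X_τ] = E[X_0] = 18. Equivalently: E[X_τ] = 110 · P(hit 110 first) + 0 · P(hit 0 first) = 110 · (18/110) = 18.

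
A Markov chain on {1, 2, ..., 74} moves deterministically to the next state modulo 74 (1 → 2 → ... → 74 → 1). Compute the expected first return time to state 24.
E[T_24 | X_0 = 24] = 74

The chain cycles deterministically, so starting at state 24 it returns in exactly 74 steps. Equivalently, the stationary distribution is uniform π_j = 1/74 for every state j, so by Kac's formula E[T_24] = 1/π_24 = 74.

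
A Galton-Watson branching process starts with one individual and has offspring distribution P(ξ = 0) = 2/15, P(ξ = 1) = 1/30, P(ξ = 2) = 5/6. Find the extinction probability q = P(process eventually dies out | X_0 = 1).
q = 4/25

The pgf is f(s) = 2/15 + 1/30·s + 5/6·s². The extinction probability q is the smallest fixed point of f in [0, 1]. Setting s = f(s):
  5/6·s² + (1/30 − 1)·s + 2/15 = 0
  5/6·s² − (2/15 + 5/6)·s + 2/15 = 0
which factors as (s − 1)·(5/6·s − 2/15) = 0, giving roots s = 1 and s = (2/15)/(5/6) = 4/25.
Mean offspring μ = 1/30 + 2·5/6 = 17/10 > 1 (supercritical), so q < 1. The extinction probability is the smaller root: q = (2/15)/(5/6) = 4/25.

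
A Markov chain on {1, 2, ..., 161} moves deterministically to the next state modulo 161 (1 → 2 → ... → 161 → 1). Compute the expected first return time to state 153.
E[T_153 | X_0 = 153] = 161

The chain cycles deterministically, so starting at state 153 it returns in exactly 161 steps. Equivalently, the stationary distribution is uniform π_j = 1/161 for every state j, so by Kac's formula E[T_153] = 1/π_153 = 161.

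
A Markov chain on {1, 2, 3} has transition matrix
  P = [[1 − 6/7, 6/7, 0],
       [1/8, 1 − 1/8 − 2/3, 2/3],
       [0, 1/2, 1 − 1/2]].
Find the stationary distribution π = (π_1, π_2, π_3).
π = (1/17, 48/119, 64/119)

This is a birth-death chain on three states, which satisfies detailed balance: π_1 · P_{12} = π_2 · P_{21} and π_2 · P_{23} = π_3 · P_{32}.
From π_1 · 6/7 = π_2 · 1/8: π_2/π_1 = (6/7)/(1/8) = 48/7.
From π_2 · 2/3 = π_3 · 1/2: π_3/π_2 = (2/3)/(1/2) = 4/3.
Take π_1 proportional to 1; then unnormalized π = (1, 48/7, 64/7). Normalize by dividing by the sum 17:
  π = (1/17, 48/119, 64/119).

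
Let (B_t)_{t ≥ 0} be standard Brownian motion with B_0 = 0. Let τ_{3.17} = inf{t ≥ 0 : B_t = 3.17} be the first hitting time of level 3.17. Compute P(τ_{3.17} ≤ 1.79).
P(τ_{3.17} ≤ 1.79) = 2(1 − Φ(3.17/√1.79)) = 2(1 − Φ(2.3694)) ≈ 0.0178

By the reflection principle for standard BM, P(τ_b ≤ t) = 2 · P(B_t ≥ b). Since B_t ~ N(0, t), P(B_t ≥ 3.17) = 1 − Φ(3.17/√t) = 1 − Φ(3.17/√1.79) = 1 − Φ(2.3694) ≈ 0.00891. Doubling: P(τ_{3.17} ≤ 1.79) ≈ 2 · 0.00891 = 0.01782 ≈ 0.0178.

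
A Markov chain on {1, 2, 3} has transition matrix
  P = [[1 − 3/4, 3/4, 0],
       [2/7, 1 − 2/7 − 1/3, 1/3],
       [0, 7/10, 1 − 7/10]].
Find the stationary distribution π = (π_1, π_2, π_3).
π = (8/39, 7/13, 10/39)

This is a birth-death chain on three states, which satisfies detailed balance: π_1 · P_{12} = π_2 · P_{21} and π_2 · P_{23} = π_3 · P_{32}.
From π_1 · 3/4 = π_2 · 2/7: π_2/π_1 = (3/4)/(2/7) = 21/8.
From π_2 · 1/3 = π_3 · 7/10: π_3/π_2 = (1/3)/(7/10) = 10/21.
Take π_1 proportional to 1; then unnormalized π = (1, 21/8, 5/4). Normalize by dividing by the sum 39/8:
  π = (8/39, 7/13, 10/39).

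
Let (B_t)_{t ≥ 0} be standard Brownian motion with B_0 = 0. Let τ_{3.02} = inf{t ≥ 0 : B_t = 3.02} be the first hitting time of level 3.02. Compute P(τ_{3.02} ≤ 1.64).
P(τ_{3.02} ≤ 1.64) = 2(1 − Φ(3.02/√1.64)) = 2(1 − Φ(2.3582)) ≈ 0.0184

By the reflection principle for standard BM, P(τ_b ≤ t) = 2 · P(B_t ≥ b). Since B_t ~ N(0, t), P(B_t ≥ 3.02) = 1 − Φ(3.02/√t) = 1 − Φ(3.02/√1.64) = 1 − Φ(2.3582) ≈ 0.00918. Doubling: P(τ_{3.02} ≤ 1.64) ≈ 2 · 0.00918 = 0.01836 ≈ 0.0184.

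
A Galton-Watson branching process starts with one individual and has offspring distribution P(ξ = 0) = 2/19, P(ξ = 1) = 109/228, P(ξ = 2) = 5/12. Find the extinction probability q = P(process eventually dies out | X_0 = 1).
q = 24/95

The pgf is f(s) = 2/19 + 109/228·s + 5/12·s². The extinction probability q is the smallest fixed point of f in [0, 1]. Setting s = f(s):
  5/12·s² + (109/228 − 1)·s + 2/19 = 0
  5/12·s² − (2/19 + 5/12)·s + 2/19 = 0
which factors as (s − 1)·(5/12·s − 2/19) = 0, giving roots s = 1 and s = (2/19)/(5/12) = 24/95.
Mean offspring μ = 109/228 + 2·5/12 = 299/228 > 1 (supercritical), so q < 1. The extinction probability is the smaller root: q = (2/19)/(5/12) = 24/95.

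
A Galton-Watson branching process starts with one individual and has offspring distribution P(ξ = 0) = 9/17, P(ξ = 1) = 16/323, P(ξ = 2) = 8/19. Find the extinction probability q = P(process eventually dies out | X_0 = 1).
q = 1

Mean offspring μ = 0·9/17 + 1·16/323 + 2·8/19 = 288/323 ≤ 1. For μ ≤ 1 with offspring not concentrated at 1, the Galton-Watson process goes extinct almost surely, so q = 1.
(Algebraic check: The pgf is f(s) = 9/17 + 16/323·s + 8/19·s². The extinction probability q is the smallest fixed point of f in [0, 1]. Setting s = f(s):
  8/19·s² + (16/323 − 1)·s + 9/17 = 0
  8/19·s² − (9/17 + 8/19)·s + 9/17 = 0
which factors as (s − 1)·(8/19·s − 9/17) = 0, giving roots s = 1 and s = (9/17)/(8/19) = 171/136. Since 171/136 ≥ 1, the smallest root in [0, 1] is s = 1.)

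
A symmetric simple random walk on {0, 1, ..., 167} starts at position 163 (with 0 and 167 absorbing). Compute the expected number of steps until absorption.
E[τ | X_0 = 163] = 652

Let v_k = E[τ | X_0 = k]. Boundary: v_0 = v_167 = 0. Recurrence: v_k = 1 + (v_{k-1} + v_{k+1})/2 for 1 ≤ k ≤ 166. The particular solution to v_k − (v_{k-1} + v_{k+1})/2 = 1 is v_k = −k^2. Adding homogeneous solution A + B k and matching boundaries gives v_k = k (167 − k). Substituting k = 163: v_163 = 163 · 4 = 652.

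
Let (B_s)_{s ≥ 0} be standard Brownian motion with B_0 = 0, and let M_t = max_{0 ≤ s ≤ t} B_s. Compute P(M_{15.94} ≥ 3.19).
P(M_{15.94} ≥ 3.19) = 2·P(B_{15.94} ≥ 3.19) = 2(1 − Φ(3.19/√15.94)) ≈ 0.4243

By the reflection principle for Brownian motion, P(M_t ≥ a) = 2 · P(B_t ≥ a) for a ≥ 0. Since B_t ~ N(0, t), P(B_t ≥ 3.19) = 1 − Φ(3.19/√t) = 1 − Φ(3.19/√15.94) = 1 − Φ(0.7990). So
  P(M_{15.94} ≥ 3.19) = 2(1 − Φ(0.7990)) ≈ 0.4243.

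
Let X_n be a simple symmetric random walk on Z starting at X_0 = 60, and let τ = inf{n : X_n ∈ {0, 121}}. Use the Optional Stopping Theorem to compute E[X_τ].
E[X_τ] = 60

X_n is a martingale and τ is a bounded-mean stopping time (indeed τ is finite a.s. with bounded expectation since the walk is in a bounded region). By the OST, E[X_τ] = E[X_0] = 60. Equivalently: E[X_τ] = 121 · P(hit 121 first) + 0 · P(hit 0 first) = 121 · (60/121) = 60.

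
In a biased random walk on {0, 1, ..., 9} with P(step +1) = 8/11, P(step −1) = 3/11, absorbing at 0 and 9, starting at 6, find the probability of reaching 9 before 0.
P(hit 9 before 0) = (1 − (3/8)^6) / (1 − (3/8)^9) = 275968/276697

Let u_k denote P(reach 9 before 0 | start at k). Boundary: u_0 = 0, u_9 = 1. Recurrence: u_k = 8/11·u_{k+1} + 3/11·u_{k-1} for 1 ≤ k ≤ 8. Try u_k = A + B·r^k with r = q/p = (3/11)/(8/11) = 3/8. Substitution satisfies the recurrence; boundary conditions give:
  u_k = (1 − r^k) / (1 − r^N) = (1 − (3/8)^6) / (1 − (3/8)^9) = 275968/276697.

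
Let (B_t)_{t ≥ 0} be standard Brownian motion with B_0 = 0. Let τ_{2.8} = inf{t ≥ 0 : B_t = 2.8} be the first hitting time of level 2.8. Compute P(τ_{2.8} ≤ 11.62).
P(τ_{2.8} ≤ 11.62) = 2(1 − Φ(2.8/√11.62)) = 2(1 − Φ(0.8214)) ≈ 0.4114

By the reflection principle for standard BM, P(τ_b ≤ t) = 2 · P(B_t ≥ b). Since B_t ~ N(0, t), P(B_t ≥ 2.8) = 1 − Φ(2.8/√t) = 1 − Φ(2.8/√11.62) = 1 − Φ(0.8214) ≈ 0.20571. Doubling: P(τ_{2.8} ≤ 11.62) ≈ 2 · 0.20571 = 0.41142 ≈ 0.4114.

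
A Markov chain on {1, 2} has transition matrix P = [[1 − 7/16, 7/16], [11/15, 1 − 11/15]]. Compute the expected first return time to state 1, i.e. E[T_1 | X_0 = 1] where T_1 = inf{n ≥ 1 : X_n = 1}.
E[T_1 | X_0 = 1] = 1/π_1 = 281/176

For an irreducible recurrent Markov chain with stationary distribution π, E[T_i | X_0 = i] = 1/π_i (Kac's formula). Here π_1 = (11/15)/(7/16 + 11/15) = (11/15)/(281/240) = 176/281, so E[T_1 | X_0 = 1] = 1/π_1 = (7/16 + 11/15)/(11/15) = (281/240)/(11/15) = 281/176.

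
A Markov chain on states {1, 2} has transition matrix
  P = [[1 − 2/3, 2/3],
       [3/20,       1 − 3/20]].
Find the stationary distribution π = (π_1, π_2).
π_1 = 9/49, π_2 = 40/49

Solve πP = π with π_1 + π_2 = 1. From πP = π: π_1 · (1 − 2/3) + π_2 · 3/20 = π_1 ⇒ π_2 · 3/20 = π_1 · 2/3 ⇒ π_2/π_1 = (2/3)/(3/20) = 40/9. Together with π_1 + π_2 = 1:
  π_1 = (3/20)/(2/3 + 3/20) = (3/20)/(49/60) = 9/49,
  π_2 = (2/3)/(2/3 + 3/20) = (2/3)/(49/60) = 40/49.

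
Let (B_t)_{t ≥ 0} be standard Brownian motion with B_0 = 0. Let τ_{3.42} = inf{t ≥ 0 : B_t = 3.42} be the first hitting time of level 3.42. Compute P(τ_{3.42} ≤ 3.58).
P(τ_{3.42} ≤ 3.58) = 2(1 − Φ(3.42/√3.58)) = 2(1 − Φ(1.8075)) ≈ 0.0707

By the reflection principle for standard BM, P(τ_b ≤ t) = 2 · P(B_t ≥ b). Since B_t ~ N(0, t), P(B_t ≥ 3.42) = 1 − Φ(3.42/√t) = 1 − Φ(3.42/√3.58) = 1 − Φ(1.8075) ≈ 0.03534. Doubling: P(τ_{3.42} ≤ 3.58) ≈ 2 · 0.03534 = 0.07068 ≈ 0.0707.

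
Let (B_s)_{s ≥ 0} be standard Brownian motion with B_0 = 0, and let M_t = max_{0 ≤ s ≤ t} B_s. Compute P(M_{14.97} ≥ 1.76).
P(M_{14.97} ≥ 1.76) = 2·P(B_{14.97} ≥ 1.76) = 2(1 − Φ(1.76/√14.97)) ≈ 0.6492

By the reflection principle for Brownian motion, P(M_t ≥ a) = 2 · P(B_t ≥ a) for a ≥ 0. Since B_t ~ N(0, t), P(B_t ≥ 1.76) = 1 − Φ(1.76/√t) = 1 − Φ(1.76/√14.97) = 1 − Φ(0.4549). So
  P(M_{14.97} ≥ 1.76) = 2(1 − Φ(0.4549)) ≈ 0.6492.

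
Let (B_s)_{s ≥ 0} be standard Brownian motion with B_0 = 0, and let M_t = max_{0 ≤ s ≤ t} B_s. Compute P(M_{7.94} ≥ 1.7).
P(M_{7.94} ≥ 1.7) = 2·P(B_{7.94} ≥ 1.7) = 2(1 − Φ(1.7/√7.94)) ≈ 0.5463

By the reflection principle for Brownian motion, P(M_t ≥ a) = 2 · P(B_t ≥ a) for a ≥ 0. Since B_t ~ N(0, t), P(B_t ≥ 1.7) = 1 − Φ(1.7/√t) = 1 − Φ(1.7/√7.94) = 1 − Φ(0.6033). So
  P(M_{7.94} ≥ 1.7) = 2(1 − Φ(0.6033)) ≈ 0.5463.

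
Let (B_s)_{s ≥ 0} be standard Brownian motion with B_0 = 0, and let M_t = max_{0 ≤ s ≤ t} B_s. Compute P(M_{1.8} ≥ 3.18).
P(M_{1.8} ≥ 3.18) = 2·P(B_{1.8} ≥ 3.18) = 2(1 − Φ(3.18/√1.8)) ≈ 0.0178

By the reflection principle for Brownian motion, P(M_t ≥ a) = 2 · P(B_t ≥ a) for a ≥ 0. Since B_t ~ N(0, t), P(B_t ≥ 3.18) = 1 − Φ(3.18/√t) = 1 − Φ(3.18/√1.8) = 1 − Φ(2.3702). So
  P(M_{1.8} ≥ 3.18) = 2(1 − Φ(2.3702)) ≈ 0.0178.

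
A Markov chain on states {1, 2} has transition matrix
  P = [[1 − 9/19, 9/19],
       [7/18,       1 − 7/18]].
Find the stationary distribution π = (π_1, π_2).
π_1 = 133/295, π_2 = 162/295

Solve πP = π with π_1 + π_2 = 1. From πP = π: π_1 · (1 − 9/19) + π_2 · 7/18 = π_1 ⇒ π_2 · 7/18 = π_1 · 9/19 ⇒ π_2/π_1 = (9/19)/(7/18) = 162/133. Together with π_1 + π_2 = 1:
  π_1 = (7/18)/(9/19 + 7/18) = (7/18)/(295/342) = 133/295,
  π_2 = (9/19)/(9/19 + 7/18) = (9/19)/(295/342) = 162/295.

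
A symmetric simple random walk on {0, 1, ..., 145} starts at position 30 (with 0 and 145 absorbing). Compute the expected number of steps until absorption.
E[τ | X_0 = 30] = 3450

Let v_k = E[τ | X_0 = k]. Boundary: v_0 = v_145 = 0. Recurrence: v_k = 1 + (v_{k-1} + v_{k+1})/2 for 1 ≤ k ≤ 144. The particular solution to v_k − (v_{k-1} + v_{k+1})/2 = 1 is v_k = −k^2. Adding homogeneous solution A + B k and matching boundaries gives v_k = k (145 − k). Substituting k = 30: v_30 = 30 · 115 = 3450.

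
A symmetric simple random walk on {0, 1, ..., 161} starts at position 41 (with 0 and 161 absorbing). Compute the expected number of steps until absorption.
E[τ | X_0 = 41] = 4920

Let v_k = E[τ | X_0 = k]. Boundary: v_0 = v_161 = 0. Recurrence: v_k = 1 + (v_{k-1} + v_{k+1})/2 for 1 ≤ k ≤ 160. The particular solution to v_k − (v_{k-1} + v_{k+1})/2 = 1 is v_k = −k^2. Adding homogeneous solution A + B k and matching boundaries gives v_k = k (161 − k). Substituting k = 41: v_41 = 41 · 120 = 4920.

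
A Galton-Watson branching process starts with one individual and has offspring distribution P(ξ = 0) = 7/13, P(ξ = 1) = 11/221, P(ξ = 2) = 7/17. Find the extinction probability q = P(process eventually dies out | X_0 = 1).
q = 1

Mean offspring μ = 0·7/13 + 1·11/221 + 2·7/17 = 193/221 ≤ 1. For μ ≤ 1 with offspring not concentrated at 1, the Galton-Watson process goes extinct almost surely, so q = 1.
(Algebraic check: The pgf is f(s) = 7/13 + 11/221·s + 7/17·s². The extinction probability q is the smallest fixed point of f in [0, 1]. Setting s = f(s):
  7/17·s² + (11/221 − 1)·s + 7/13 = 0
  7/17·s² − (7/13 + 7/17)·s + 7/13 = 0
which factors as (s − 1)·(7/17·s − 7/13) = 0, giving roots s = 1 and s = (7/13)/(7/17) = 17/13. Since 17/13 ≥ 1, the smallest root in [0, 1] is s = 1.)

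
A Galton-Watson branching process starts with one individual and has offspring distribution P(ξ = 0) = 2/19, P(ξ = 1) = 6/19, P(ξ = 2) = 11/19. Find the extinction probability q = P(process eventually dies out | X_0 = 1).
q = 2/11

The pgf is f(s) = 2/19 + 6/19·s + 11/19·s². The extinction probability q is the smallest fixed point of f in [0, 1]. Setting s = f(s):
  11/19·s² + (6/19 − 1)·s + 2/19 = 0
  11/19·s² − (2/19 + 11/19)·s + 2/19 = 0
which factors as (s − 1)·(11/19·s − 2/19) = 0, giving roots s = 1 and s = (2/19)/(11/19) = 2/11.
Mean offspring μ = 6/19 + 2·11/19 = 28/19 > 1 (supercritical), so q < 1. The extinction probability is the smaller root: q = (2/19)/(11/19) = 2/11.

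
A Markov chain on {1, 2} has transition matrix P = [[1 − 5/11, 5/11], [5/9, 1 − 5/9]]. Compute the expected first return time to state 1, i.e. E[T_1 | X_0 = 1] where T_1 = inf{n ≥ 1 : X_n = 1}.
E[T_1 | X_0 = 1] = 1/π_1 = 20/11

For an irreducible recurrent Markov chain with stationary distribution π, E[T_i | X_0 = i] = 1/π_i (Kac's formula). Here π_1 = (5/9)/(5/11 + 5/9) = (5/9)/(100/99) = 11/20, so E[T_1 | X_0 = 1] = 1/π_1 = (5/11 + 5/9)/(5/9) = (100/99)/(5/9) = 20/11.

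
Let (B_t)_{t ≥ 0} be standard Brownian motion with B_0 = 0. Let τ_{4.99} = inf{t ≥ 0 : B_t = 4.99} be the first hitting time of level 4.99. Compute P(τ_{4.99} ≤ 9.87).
P(τ_{4.99} ≤ 9.87) = 2(1 − Φ(4.99/√9.87)) = 2(1 − Φ(1.5883)) ≈ 0.1122

By the reflection principle for standard BM, P(τ_b ≤ t) = 2 · P(B_t ≥ b). Since B_t ~ N(0, t), P(B_t ≥ 4.99) = 1 − Φ(4.99/√t) = 1 − Φ(4.99/√9.87) = 1 − Φ(1.5883) ≈ 0.05611. Doubling: P(τ_{4.99} ≤ 9.87) ≈ 2 · 0.05611 = 0.11222 ≈ 0.1122.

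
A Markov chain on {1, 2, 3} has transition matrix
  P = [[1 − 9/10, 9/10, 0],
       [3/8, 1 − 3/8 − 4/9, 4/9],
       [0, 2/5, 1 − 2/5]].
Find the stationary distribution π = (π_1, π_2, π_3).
π = (15/91, 36/91, 40/91)

This is a birth-death chain on three states, which satisfies detailed balance: π_1 · P_{12} = π_2 · P_{21} and π_2 · P_{23} = π_3 · P_{32}.
From π_1 · 9/10 = π_2 · 3/8: π_2/π_1 = (9/10)/(3/8) = 12/5.
From π_2 · 4/9 = π_3 · 2/5: π_3/π_2 = (4/9)/(2/5) = 10/9.
Take π_1 proportional to 1; then unnormalized π = (1, 12/5, 8/3). Normalize by dividing by the sum 91/15:
  π = (15/91, 36/91, 40/91).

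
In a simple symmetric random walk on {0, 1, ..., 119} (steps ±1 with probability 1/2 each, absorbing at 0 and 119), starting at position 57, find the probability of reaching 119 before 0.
P(hit 119 before 0) = 57/119

Let u_k = P(hit 119 before 0 | start at k). Then u_0 = 0, u_119 = 1, and u_k = u_{k-1}/2 + u_{k+1}/2 for 1 ≤ k ≤ 118. This harmonic recurrence is solved by u_k = k/119, giving u_57 = 57/119.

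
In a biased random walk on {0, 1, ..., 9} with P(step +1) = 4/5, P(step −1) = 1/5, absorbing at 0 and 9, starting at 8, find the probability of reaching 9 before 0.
P(hit 9 before 0) = (1 − (1/4)^8) / (1 − (1/4)^9) = 87380/87381

Let u_k denote P(reach 9 before 0 | start at k). Boundary: u_0 = 0, u_9 = 1. Recurrence: u_k = 4/5·u_{k+1} + 1/5·u_{k-1} for 1 ≤ k ≤ 8. Try u_k = A + B·r^k with r = q/p = (1/5)/(4/5) = 1/4. Substitution satisfies the recurrence; boundary conditions give:
  u_k = (1 − r^k) / (1 − r^N) = (1 − (1/4)^8) / (1 − (1/4)^9) = 87380/87381.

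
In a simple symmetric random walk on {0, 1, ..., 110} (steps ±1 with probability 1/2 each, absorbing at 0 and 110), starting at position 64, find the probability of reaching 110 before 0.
P(hit 110 before 0) = 64/110 = 32/55

Let u_k = P(hit 110 before 0 | start at k). Then u_0 = 0, u_110 = 1, and u_k = u_{k-1}/2 + u_{k+1}/2 for 1 ≤ k ≤ 109. This harmonic recurrence is solved by u_k = k/110, giving u_64 = 64/110 = 32/55.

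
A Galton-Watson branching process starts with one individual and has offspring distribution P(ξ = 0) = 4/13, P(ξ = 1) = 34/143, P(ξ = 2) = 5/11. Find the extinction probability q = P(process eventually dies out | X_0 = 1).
q = 44/65

The pgf is f(s) = 4/13 + 34/143·s + 5/11·s². The extinction probability q is the smallest fixed point of f in [0, 1]. Setting s = f(s):
  5/11·s² + (34/143 − 1)·s + 4/13 = 0
  5/11·s² − (4/13 + 5/11)·s + 4/13 = 0
which factors as (s − 1)·(5/11·s − 4/13) = 0, giving roots s = 1 and s = (4/13)/(5/11) = 44/65.
Mean offspring μ = 34/143 + 2·5/11 = 164/143 > 1 (supercritical), so q < 1. The extinction probability is the smaller root: q = (4/13)/(5/11) = 44/65.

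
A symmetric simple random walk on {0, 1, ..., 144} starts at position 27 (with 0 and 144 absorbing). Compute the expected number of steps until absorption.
E[τ | X_0 = 27] = 3159

Let v_k = E[τ | X_0 = k]. Boundary: v_0 = v_144 = 0. Recurrence: v_k = 1 + (v_{k-1} + v_{k+1})/2 for 1 ≤ k ≤ 143. The particular solution to v_k − (v_{k-1} + v_{k+1})/2 = 1 is v_k = −k^2. Adding homogeneous solution A + B k and matching boundaries gives v_k = k (144 − k). Substituting k = 27: v_27 = 27 · 117 = 3159.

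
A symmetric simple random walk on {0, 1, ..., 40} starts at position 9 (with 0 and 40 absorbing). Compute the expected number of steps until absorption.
E[τ | X_0 = 9] = 279

Let v_k = E[τ | X_0 = k]. Boundary: v_0 = v_40 = 0. Recurrence: v_k = 1 + (v_{k-1} + v_{k+1})/2 for 1 ≤ k ≤ 39. The particular solution to v_k − (v_{k-1} + v_{k+1})/2 = 1 is v_k = −k^2. Adding homogeneous solution A + B k and matching boundaries gives v_k = k (40 − k). Substituting k = 9: v_9 = 9 · 31 = 279.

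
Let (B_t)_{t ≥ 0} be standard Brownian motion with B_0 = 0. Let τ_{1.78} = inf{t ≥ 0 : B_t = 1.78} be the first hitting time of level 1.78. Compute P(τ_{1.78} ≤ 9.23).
P(τ_{1.78} ≤ 9.23) = 2(1 − Φ(1.78/√9.23)) = 2(1 − Φ(0.5859)) ≈ 0.5579

By the reflection principle for standard BM, P(τ_b ≤ t) = 2 · P(B_t ≥ b). Since B_t ~ N(0, t), P(B_t ≥ 1.78) = 1 − Φ(1.78/√t) = 1 − Φ(1.78/√9.23) = 1 − Φ(0.5859) ≈ 0.27897. Doubling: P(τ_{1.78} ≤ 9.23) ≈ 2 · 0.27897 = 0.55794 ≈ 0.5579.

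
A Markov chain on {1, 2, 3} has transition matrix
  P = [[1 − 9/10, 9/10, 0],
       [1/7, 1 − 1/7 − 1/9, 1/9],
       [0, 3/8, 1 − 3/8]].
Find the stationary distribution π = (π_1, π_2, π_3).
π = (6/55, 189/275, 56/275)

This is a birth-death chain on three states, which satisfies detailed balance: π_1 · P_{12} = π_2 · P_{21} and π_2 · P_{23} = π_3 · P_{32}.
From π_1 · 9/10 = π_2 · 1/7: π_2/π_1 = (9/10)/(1/7) = 63/10.
From π_2 · 1/9 = π_3 · 3/8: π_3/π_2 = (1/9)/(3/8) = 8/27.
Take π_1 proportional to 1; then unnormalized π = (1, 63/10, 28/15). Normalize by dividing by the sum 55/6:
  π = (6/55, 189/275, 56/275).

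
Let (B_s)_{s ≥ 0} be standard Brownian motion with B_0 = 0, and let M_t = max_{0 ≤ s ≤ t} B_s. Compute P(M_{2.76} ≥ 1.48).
P(M_{2.76} ≥ 1.48) = 2·P(B_{2.76} ≥ 1.48) = 2(1 − Φ(1.48/√2.76)) ≈ 0.3730

By the reflection principle for Brownian motion, P(M_t ≥ a) = 2 · P(B_t ≥ a) for a ≥ 0. Since B_t ~ N(0, t), P(B_t ≥ 1.48) = 1 − Φ(1.48/√t) = 1 − Φ(1.48/√2.76) = 1 − Φ(0.8909). So
  P(M_{2.76} ≥ 1.48) = 2(1 − Φ(0.8909)) ≈ 0.3730.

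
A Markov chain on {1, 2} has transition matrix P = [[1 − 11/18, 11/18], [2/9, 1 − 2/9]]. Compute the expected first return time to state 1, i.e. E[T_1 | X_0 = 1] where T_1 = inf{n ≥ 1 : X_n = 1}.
E[T_1 | X_0 = 1] = 1/π_1 = 15/4

For an irreducible recurrent Markov chain with stationary distribution π, E[T_i | X_0 = i] = 1/π_i (Kac's formula). Here π_1 = (2/9)/(11/18 + 2/9) = (2/9)/(5/6) = 4/15, so E[T_1 | X_0 = 1] = 1/π_1 = (11/18 + 2/9)/(2/9) = (5/6)/(2/9) = 15/4.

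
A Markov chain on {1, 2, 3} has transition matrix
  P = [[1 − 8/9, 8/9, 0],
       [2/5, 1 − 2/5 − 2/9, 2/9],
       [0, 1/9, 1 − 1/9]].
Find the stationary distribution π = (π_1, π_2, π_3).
π = (3/23, 20/69, 40/69)

This is a birth-death chain on three states, which satisfies detailed balance: π_1 · P_{12} = π_2 · P_{21} and π_2 · P_{23} = π_3 · P_{32}.
From π_1 · 8/9 = π_2 · 2/5: π_2/π_1 = (8/9)/(2/5) = 20/9.
From π_2 · 2/9 = π_3 · 1/9: π_3/π_2 = (2/9)/(1/9) = 2.
Take π_1 proportional to 1; then unnormalized π = (1, 20/9, 40/9). Normalize by dividing by the sum 23/3:
  π = (3/23, 20/69, 40/69).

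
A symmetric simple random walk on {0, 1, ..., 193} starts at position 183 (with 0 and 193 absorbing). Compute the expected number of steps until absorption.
E[τ | X_0 = 183] = 1830

Let v_k = E[τ | X_0 = k]. Boundary: v_0 = v_193 = 0. Recurrence: v_k = 1 + (v_{k-1} + v_{k+1})/2 for 1 ≤ k ≤ 192. The particular solution to v_k − (v_{k-1} + v_{k+1})/2 = 1 is v_k = −k^2. Adding homogeneous solution A + B k and matching boundaries gives v_k = k (193 − k). Substituting k = 183: v_183 = 183 · 10 = 1830.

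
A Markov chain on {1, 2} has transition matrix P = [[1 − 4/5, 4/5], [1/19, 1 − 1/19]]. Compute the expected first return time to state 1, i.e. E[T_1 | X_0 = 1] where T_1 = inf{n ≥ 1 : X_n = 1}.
E[T_1 | X_0 = 1] = 1/π_1 = 81/5

For an irreducible recurrent Markov chain with stationary distribution π, E[T_i | X_0 = i] = 1/π_i (Kac's formula). Here π_1 = (1/19)/(4/5 + 1/19) = (1/19)/(81/95) = 5/81, so E[T_1 | X_0 = 1] = 1/π_1 = (4/5 + 1/19)/(1/19) = (81/95)/(1/19) = 81/5.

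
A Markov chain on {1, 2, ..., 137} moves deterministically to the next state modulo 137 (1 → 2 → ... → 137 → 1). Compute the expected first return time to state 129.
E[T_129 | X_0 = 129] = 137

The chain cycles deterministically, so starting at state 129 it returns in exactly 137 steps. Equivalently, the stationary distribution is uniform π_j = 1/137 for every state j, so by Kac's formula E[T_129] = 1/π_129 = 137.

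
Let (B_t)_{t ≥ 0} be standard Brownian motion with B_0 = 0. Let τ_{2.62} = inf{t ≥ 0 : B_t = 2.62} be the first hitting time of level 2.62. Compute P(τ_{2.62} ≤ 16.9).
P(τ_{2.62} ≤ 16.9) = 2(1 − Φ(2.62/√16.9)) = 2(1 − Φ(0.6373)) ≈ 0.5239

By the reflection principle for standard BM, P(τ_b ≤ t) = 2 · P(B_t ≥ b). Since B_t ~ N(0, t), P(B_t ≥ 2.62) = 1 − Φ(2.62/√t) = 1 − Φ(2.62/√16.9) = 1 − Φ(0.6373) ≈ 0.26196. Doubling: P(τ_{2.62} ≤ 16.9) ≈ 2 · 0.26196 = 0.52392 ≈ 0.5239.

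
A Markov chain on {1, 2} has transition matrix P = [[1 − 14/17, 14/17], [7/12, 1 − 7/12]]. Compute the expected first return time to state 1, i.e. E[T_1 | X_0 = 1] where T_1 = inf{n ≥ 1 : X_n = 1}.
E[T_1 | X_0 = 1] = 1/π_1 = 41/17

For an irreducible recurrent Markov chain with stationary distribution π, E[T_i | X_0 = i] = 1/π_i (Kac's formula). Here π_1 = (7/12)/(14/17 + 7/12) = (7/12)/(287/204) = 17/41, so E[T_1 | X_0 = 1] = 1/π_1 = (14/17 + 7/12)/(7/12) = (287/204)/(7/12) = 41/17.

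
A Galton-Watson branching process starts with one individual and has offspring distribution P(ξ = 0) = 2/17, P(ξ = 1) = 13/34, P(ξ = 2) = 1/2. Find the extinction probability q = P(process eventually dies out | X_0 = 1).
q = 4/17

The pgf is f(s) = 2/17 + 13/34·s + 1/2·s². The extinction probability q is the smallest fixed point of f in [0, 1]. Setting s = f(s):
  1/2·s² + (13/34 − 1)·s + 2/17 = 0
  1/2·s² − (2/17 + 1/2)·s + 2/17 = 0
which factors as (s − 1)·(1/2·s − 2/17) = 0, giving roots s = 1 and s = (2/17)/(1/2) = 4/17.
Mean offspring μ = 13/34 + 2·1/2 = 47/34 > 1 (supercritical), so q < 1. The extinction probability is the smaller root: q = (2/17)/(1/2) = 4/17.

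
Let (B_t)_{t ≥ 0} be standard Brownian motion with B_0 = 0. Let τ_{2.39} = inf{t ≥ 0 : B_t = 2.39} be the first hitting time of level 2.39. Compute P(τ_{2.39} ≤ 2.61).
P(τ_{2.39} ≤ 2.61) = 2(1 − Φ(2.39/√2.61)) = 2(1 − Φ(1.4794)) ≈ 0.1390

By the reflection principle for standard BM, P(τ_b ≤ t) = 2 · P(B_t ≥ b). Since B_t ~ N(0, t), P(B_t ≥ 2.39) = 1 − Φ(2.39/√t) = 1 − Φ(2.39/√2.61) = 1 − Φ(1.4794) ≈ 0.06952. Doubling: P(τ_{2.39} ≤ 2.61) ≈ 2 · 0.06952 = 0.13904 ≈ 0.1390.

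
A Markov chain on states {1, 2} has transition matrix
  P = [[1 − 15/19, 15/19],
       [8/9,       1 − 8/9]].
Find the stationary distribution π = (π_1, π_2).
π_1 = 152/287, π_2 = 135/287

Solve πP = π with π_1 + π_2 = 1. From πP = π: π_1 · (1 − 15/19) + π_2 · 8/9 = π_1 ⇒ π_2 · 8/9 = π_1 · 15/19 ⇒ π_2/π_1 = (15/19)/(8/9) = 135/152. Together with π_1 + π_2 = 1:
  π_1 = (8/9)/(15/19 + 8/9) = (8/9)/(287/171) = 152/287,
  π_2 = (15/19)/(15/19 + 8/9) = (15/19)/(287/171) = 135/287.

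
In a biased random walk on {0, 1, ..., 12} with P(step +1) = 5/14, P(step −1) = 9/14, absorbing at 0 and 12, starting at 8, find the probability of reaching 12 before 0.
P(hit 12 before 0) = (1 − (9/5)^8) / (1 − (9/5)^12) = 4491250/47537971

Let u_k denote P(reach 12 before 0 | start at k). Boundary: u_0 = 0, u_12 = 1. Recurrence: u_k = 5/14·u_{k+1} + 9/14·u_{k-1} for 1 ≤ k ≤ 11. Try u_k = A + B·r^k with r = q/p = (9/14)/(5/14) = 9/5. Substitution satisfies the recurrence; boundary conditions give:
  u_k = (1 − r^k) / (1 − r^N) = (1 − (9/5)^8) / (1 − (9/5)^12) = 4491250/47537971.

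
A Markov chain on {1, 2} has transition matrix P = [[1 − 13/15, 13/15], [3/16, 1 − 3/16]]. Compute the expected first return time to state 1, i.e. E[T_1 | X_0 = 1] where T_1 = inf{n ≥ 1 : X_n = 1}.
E[T_1 | X_0 = 1] = 1/π_1 = 253/45

For an irreducible recurrent Markov chain with stationary distribution π, E[T_i | X_0 = i] = 1/π_i (Kac's formula). Here π_1 = (3/16)/(13/15 + 3/16) = (3/16)/(253/240) = 45/253, so E[T_1 | X_0 = 1] = 1/π_1 = (13/15 + 3/16)/(3/16) = (253/240)/(3/16) = 253/45.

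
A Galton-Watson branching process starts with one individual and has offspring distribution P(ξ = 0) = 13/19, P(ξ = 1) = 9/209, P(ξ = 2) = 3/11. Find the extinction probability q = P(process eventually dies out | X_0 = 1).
q = 1

Mean offspring μ = 0·13/19 + 1·9/209 + 2·3/11 = 123/209 ≤ 1. For μ ≤ 1 with offspring not concentrated at 1, the Galton-Watson process goes extinct almost surely, so q = 1.
(Algebraic check: The pgf is f(s) = 13/19 + 9/209·s + 3/11·s². The extinction probability q is the smallest fixed point of f in [0, 1]. Setting s = f(s):
  3/11·s² + (9/209 − 1)·s + 13/19 = 0
  3/11·s² − (13/19 + 3/11)·s + 13/19 = 0
which factors as (s − 1)·(3/11·s − 13/19) = 0, giving roots s = 1 and s = (13/19)/(3/11) = 143/57. Since 143/57 ≥ 1, the smallest root in [0, 1] is s = 1.)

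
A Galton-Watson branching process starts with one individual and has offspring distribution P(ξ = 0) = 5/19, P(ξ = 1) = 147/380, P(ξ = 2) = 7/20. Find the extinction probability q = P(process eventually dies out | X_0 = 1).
q = 100/133

The pgf is f(s) = 5/19 + 147/380·s + 7/20·s². The extinction probability q is the smallest fixed point of f in [0, 1]. Setting s = f(s):
  7/20·s² + (147/380 − 1)·s + 5/19 = 0
  7/20·s² − (5/19 + 7/20)·s + 5/19 = 0
which factors as (s − 1)·(7/20·s − 5/19) = 0, giving roots s = 1 and s = (5/19)/(7/20) = 100/133.
Mean offspring μ = 147/380 + 2·7/20 = 413/380 > 1 (supercritical), so q < 1. The extinction probability is the smaller root: q = (5/19)/(7/20) = 100/133.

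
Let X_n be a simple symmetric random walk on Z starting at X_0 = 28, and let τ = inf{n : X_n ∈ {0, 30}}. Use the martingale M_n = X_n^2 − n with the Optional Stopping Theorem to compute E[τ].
E[τ] = 56

M_n = X_n^2 − n is a martingale (since E[X_{n+1}^2 | F_n] = X_n^2 + 1). By OST (τ has finite mean in a bounded region), E[M_τ] = E[M_0] = X_0^2 − 0 = 28^2 = 784. Also E[M_τ] = E[X_τ^2] − E[τ]. The walk exits at 0 or 30, with P(hit 30 first) = 28/30, so E[X_τ^2] = 30^2 · 28/30 + 0 = 840. Thus E[τ] = E[X_τ^2] − E[M_τ] = 840 − 784 = 56 = 28(30 − 28) = 56.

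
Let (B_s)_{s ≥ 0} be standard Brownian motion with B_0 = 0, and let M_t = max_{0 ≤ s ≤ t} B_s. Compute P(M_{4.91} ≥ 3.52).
P(M_{4.91} ≥ 3.52) = 2·P(B_{4.91} ≥ 3.52) = 2(1 − Φ(3.52/√4.91)) ≈ 0.1122

By the reflection principle for Brownian motion, P(M_t ≥ a) = 2 · P(B_t ≥ a) for a ≥ 0. Since B_t ~ N(0, t), P(B_t ≥ 3.52) = 1 − Φ(3.52/√t) = 1 − Φ(3.52/√4.91) = 1 − Φ(1.5886). So
  P(M_{4.91} ≥ 3.52) = 2(1 − Φ(1.5886)) ≈ 0.1122.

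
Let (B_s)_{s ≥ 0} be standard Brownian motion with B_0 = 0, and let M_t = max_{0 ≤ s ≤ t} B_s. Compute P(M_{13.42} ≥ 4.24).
P(M_{13.42} ≥ 4.24) = 2·P(B_{13.42} ≥ 4.24) = 2(1 − Φ(4.24/√13.42)) ≈ 0.2471

By the reflection principle for Brownian motion, P(M_t ≥ a) = 2 · P(B_t ≥ a) for a ≥ 0. Since B_t ~ N(0, t), P(B_t ≥ 4.24) = 1 − Φ(4.24/√t) = 1 − Φ(4.24/√13.42) = 1 − Φ(1.1574). So
  P(M_{13.42} ≥ 4.24) = 2(1 − Φ(1.1574)) ≈ 0.2471.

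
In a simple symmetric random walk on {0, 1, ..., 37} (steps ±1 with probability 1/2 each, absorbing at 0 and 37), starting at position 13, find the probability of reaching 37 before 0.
P(hit 37 before 0) = 13/37

Let u_k = P(hit 37 before 0 | start at k). Then u_0 = 0, u_37 = 1, and u_k = u_{k-1}/2 + u_{k+1}/2 for 1 ≤ k ≤ 36. This harmonic recurrence is solved by u_k = k/37, giving u_13 = 13/37.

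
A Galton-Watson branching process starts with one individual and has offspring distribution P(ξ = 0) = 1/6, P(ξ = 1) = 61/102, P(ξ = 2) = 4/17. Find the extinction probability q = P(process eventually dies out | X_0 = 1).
q = 17/24

The pgf is f(s) = 1/6 + 61/102·s + 4/17·s². The extinction probability q is the smallest fixed point of f in [0, 1]. Setting s = f(s):
  4/17·s² + (61/102 − 1)·s + 1/6 = 0
  4/17·s² − (1/6 + 4/17)·s + 1/6 = 0
which factors as (s − 1)·(4/17·s − 1/6) = 0, giving roots s = 1 and s = (1/6)/(4/17) = 17/24.
Mean offspring μ = 61/102 + 2·4/17 = 109/102 > 1 (supercritical), so q < 1. The extinction probability is the smaller root: q = (1/6)/(4/17) = 17/24.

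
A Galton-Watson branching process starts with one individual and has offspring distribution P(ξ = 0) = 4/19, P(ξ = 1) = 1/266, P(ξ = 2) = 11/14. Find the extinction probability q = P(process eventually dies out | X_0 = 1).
q = 56/209

The pgf is f(s) = 4/19 + 1/266·s + 11/14·s². The extinction probability q is the smallest fixed point of f in [0, 1]. Setting s = f(s):
  11/14·s² + (1/266 − 1)·s + 4/19 = 0
  11/14·s² − (4/19 + 11/14)·s + 4/19 = 0
which factors as (s − 1)·(11/14·s − 4/19) = 0, giving roots s = 1 and s = (4/19)/(11/14) = 56/209.
Mean offspring μ = 1/266 + 2·11/14 = 419/266 > 1 (supercritical), so q < 1. The extinction probability is the smaller root: q = (4/19)/(11/14) = 56/209.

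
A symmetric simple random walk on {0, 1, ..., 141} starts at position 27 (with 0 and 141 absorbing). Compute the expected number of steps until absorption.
E[τ | X_0 = 27] = 3078

Let v_k = E[τ | X_0 = k]. Boundary: v_0 = v_141 = 0. Recurrence: v_k = 1 + (v_{k-1} + v_{k+1})/2 for 1 ≤ k ≤ 140. The particular solution to v_k − (v_{k-1} + v_{k+1})/2 = 1 is v_k = −k^2. Adding homogeneous solution A + B k and matching boundaries gives v_k = k (141 − k). Substituting k = 27: v_27 = 27 · 114 = 3078.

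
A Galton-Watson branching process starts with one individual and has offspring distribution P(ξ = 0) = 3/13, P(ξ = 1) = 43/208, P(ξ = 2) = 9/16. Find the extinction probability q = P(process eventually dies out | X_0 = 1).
q = 16/39

The pgf is f(s) = 3/13 + 43/208·s + 9/16·s². The extinction probability q is the smallest fixed point of f in [0, 1]. Setting s = f(s):
  9/16·s² + (43/208 − 1)·s + 3/13 = 0
  9/16·s² − (3/13 + 9/16)·s + 3/13 = 0
which factors as (s − 1)·(9/16·s − 3/13) = 0, giving roots s = 1 and s = (3/13)/(9/16) = 16/39.
Mean offspring μ = 43/208 + 2·9/16 = 277/208 > 1 (supercritical), so q < 1. The extinction probability is the smaller root: q = (3/13)/(9/16) = 16/39.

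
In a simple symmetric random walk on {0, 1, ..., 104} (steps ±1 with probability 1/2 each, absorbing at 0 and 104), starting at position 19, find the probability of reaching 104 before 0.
P(hit 104 before 0) = 19/104

Let u_k = P(hit 104 before 0 | start at k). Then u_0 = 0, u_104 = 1, and u_k = u_{k-1}/2 + u_{k+1}/2 for 1 ≤ k ≤ 103. This harmonic recurrence is solved by u_k = k/104, giving u_19 = 19/104.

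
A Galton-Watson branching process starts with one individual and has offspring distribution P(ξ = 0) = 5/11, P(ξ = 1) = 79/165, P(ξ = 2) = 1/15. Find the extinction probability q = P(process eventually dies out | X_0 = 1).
q = 1

Mean offspring μ = 0·5/11 + 1·79/165 + 2·1/15 = 101/165 ≤ 1. For μ ≤ 1 with offspring not concentrated at 1, the Galton-Watson process goes extinct almost surely, so q = 1.
(Algebraic check: The pgf is f(s) = 5/11 + 79/165·s + 1/15·s². The extinction probability q is the smallest fixed point of f in [0, 1]. Setting s = f(s):
  1/15·s² + (79/165 − 1)·s + 5/11 = 0
  1/15·s² − (5/11 + 1/15)·s + 5/11 = 0
which factors as (s − 1)·(1/15·s − 5/11) = 0, giving roots s = 1 and s = (5/11)/(1/15) = 75/11. Since 75/11 ≥ 1, the smallest root in [0, 1] is s = 1.)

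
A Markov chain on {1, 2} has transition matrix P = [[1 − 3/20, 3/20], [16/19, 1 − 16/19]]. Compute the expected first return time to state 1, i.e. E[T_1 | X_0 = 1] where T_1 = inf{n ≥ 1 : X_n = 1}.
E[T_1 | X_0 = 1] = 1/π_1 = 377/320

For an irreducible recurrent Markov chain with stationary distribution π, E[T_i | X_0 = i] = 1/π_i (Kac's formula). Here π_1 = (16/19)/(3/20 + 16/19) = (16/19)/(377/380) = 320/377, so E[T_1 | X_0 = 1] = 1/π_1 = (3/20 + 16/19)/(16/19) = (377/380)/(16/19) = 377/320.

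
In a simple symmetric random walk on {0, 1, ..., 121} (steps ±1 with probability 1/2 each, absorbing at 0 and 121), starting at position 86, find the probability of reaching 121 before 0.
P(hit 121 before 0) = 86/121

Let u_k = P(hit 121 before 0 | start at k). Then u_0 = 0, u_121 = 1, and u_k = u_{k-1}/2 + u_{k+1}/2 for 1 ≤ k ≤ 120. This harmonic recurrence is solved by u_k = k/121, giving u_86 = 86/121.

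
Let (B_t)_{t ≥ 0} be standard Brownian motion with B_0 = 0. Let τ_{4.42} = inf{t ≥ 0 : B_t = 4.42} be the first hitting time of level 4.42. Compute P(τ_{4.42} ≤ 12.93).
P(τ_{4.42} ≤ 12.93) = 2(1 − Φ(4.42/√12.93)) = 2(1 − Φ(1.2292)) ≈ 0.2190

By the reflection principle for standard BM, P(τ_b ≤ t) = 2 · P(B_t ≥ b). Since B_t ~ N(0, t), P(B_t ≥ 4.42) = 1 − Φ(4.42/√t) = 1 − Φ(4.42/√12.93) = 1 − Φ(1.2292) ≈ 0.10950. Doubling: P(τ_{4.42} ≤ 12.93) ≈ 2 · 0.10950 = 0.21900 ≈ 0.2190.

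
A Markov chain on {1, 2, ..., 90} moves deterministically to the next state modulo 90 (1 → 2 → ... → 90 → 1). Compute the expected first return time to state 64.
E[T_64 | X_0 = 64] = 90

The chain cycles deterministically, so starting at state 64 it returns in exactly 90 steps. Equivalently, the stationary distribution is uniform π_j = 1/90 for every state j, so by Kac's formula E[T_64] = 1/π_64 = 90.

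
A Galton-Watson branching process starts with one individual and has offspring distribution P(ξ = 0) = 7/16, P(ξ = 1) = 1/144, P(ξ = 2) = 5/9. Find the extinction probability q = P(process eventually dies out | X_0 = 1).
q = 63/80

The pgf is f(s) = 7/16 + 1/144·s + 5/9·s². The extinction probability q is the smallest fixed point of f in [0, 1]. Setting s = f(s):
  5/9·s² + (1/144 − 1)·s + 7/16 = 0
  5/9·s² − (7/16 + 5/9)·s + 7/16 = 0
which factors as (s − 1)·(5/9·s − 7/16) = 0, giving roots s = 1 and s = (7/16)/(5/9) = 63/80.
Mean offspring μ = 1/144 + 2·5/9 = 161/144 > 1 (supercritical), so q < 1. The extinction probability is the smaller root: q = (7/16)/(5/9) = 63/80.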